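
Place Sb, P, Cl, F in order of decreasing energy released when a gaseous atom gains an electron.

F is in period 2, group 17; P is in period 3, group 15; Cl is in period 3, group 17; Sb is in period 5, group 15.
Electron affinity generally becomes more exothermic across a period toward the halogens and less exothermic down a group.
These span different periods and groups, so the two trends combine.
Sb > P: this pair runs against the simple trend — see the exception note.
F > Sb: relative to Sb, both the across-period and down-group shifts push F's electron affinity up.
Cl > F: this pair runs against the simple trend — see the exception note.
Note the exception: Sb has a higher electron affinity than P, contrary to the simple trend — both are half-filled np³, but the pairing/repulsion penalty for the added electron shrinks as the p orbitals become larger and more diffuse down the group, and for Sb that outweighs the weaker nuclear attraction.
Note the exception: Cl has a higher electron affinity than F, contrary to the simple trend — F's small 2p subshell makes the incoming electron feel strong e⁻–e⁻ repulsion, so Cl actually releases more energy on gaining an electron.
Tabulated electron affinity (kJ/mol): F 328, P 72, Cl 349, Sb 103.
So from highest to lowest: Cl > F > Sb > P.

Cl > F > Sb > P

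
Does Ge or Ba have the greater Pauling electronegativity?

Ge

Ge is in period 4, group 14; Ba is in period 6, group 2.
EN rises left→right (higher Z_eff, smaller atoms) and falls top→bottom (larger, more shielded atoms).
Neither a single period nor a single group — weigh both effects.
Ge > Ba: relative to Ba, both the across-period and down-group shifts push Ge's electronegativity up.
Tabulated electronegativity (Pauling): Ge 2.01, Ba 0.89.
So Ge has the greater Pauling electronegativity (Ge > Ba).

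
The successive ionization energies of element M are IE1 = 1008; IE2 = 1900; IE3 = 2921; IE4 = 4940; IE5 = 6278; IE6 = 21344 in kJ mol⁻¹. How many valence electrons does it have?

5

Look for the largest jump between consecutive ionization energies: IE6/IE5 ≈ 3.4, far larger than any earlier ratio.
That jump marks the point where a core electron is being removed. So the atom has 5 valence electrons.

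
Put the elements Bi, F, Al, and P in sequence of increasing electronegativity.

Al < Bi < P < F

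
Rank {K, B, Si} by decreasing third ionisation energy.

K > B > Si

IE_3 is the cost of taking one more electron from the +2 cation: K²⁺ is already 1 electron into the core; B²⁺ still has 1 valence electron; Si²⁺ still has 2 valence electrons.
Core electrons are held far more tightly than valence electrons, so K tops the IE_3 order.
Valence configurations: B²⁺ [He]2s¹, Si²⁺ [Ne]3s².
The numbers (kJ/mol): K 4420, B 3660, Si 3232.
Overall IE_3 order: Si < B < K.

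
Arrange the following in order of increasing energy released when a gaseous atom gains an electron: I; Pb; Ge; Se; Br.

Adding an electron releases more energy for atoms nearer the top right (short of the noble gases).
These span different periods and groups, so the two trends combine.
Ge > Pb: Ge sits above Pb in group 14, so the down-group effect alone puts Ge higher.
Se > Ge: Se lies to the right of Ge in period 4, so the across-period effect alone puts Se higher.
I > Se: period and group pull opposite ways; the across-period shift dominates (295 vs 195 kJ/mol).
Br > I: they share group 17; the group trend gives Br the larger value.
For reference (kJ/mol): Ge 119, Se 195, Br 325, I 295, Pb 35.
So from lowest to highest: Pb < Ge < Se < I < Br.

Pb, Ge, Se, I, Br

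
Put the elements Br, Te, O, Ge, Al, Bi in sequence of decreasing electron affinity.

O is in period 2, group 16; Al is in period 3, group 13; Ge is in period 4, group 14; Br is in period 4, group 17; Te is in period 5, group 16; Bi is in period 6, group 15.
Adding an electron releases more energy for atoms nearer the top right (short of the noble gases).
These span different periods and groups, so the two trends combine.
Bi > Al: period and group pull opposite ways; the across-period shift dominates (91 vs 42 kJ/mol).
Ge > Bi: the two effects oppose for this pair; the down-group effect wins (119 vs 91 kJ/mol).
O > Ge: relative to Ge, both the across-period and down-group shifts push O's electron affinity up.
Te > O: this pair runs against the simple trend — see the exception note.
Br > Te: relative to Te, both the across-period and down-group shifts push Br's electron affinity up.
Note the exception: Te has a higher electron affinity than O, contrary to the simple trend — O's compact 2p subshell gives strong electron–electron repulsion on the added electron.
For reference (kJ/mol): O 141, Al 42, Ge 119, Br 325, Te 190, Bi 91.
So from highest to lowest: Br > Te > O > Ge > Bi > Al.

Br, Te, O, Ge, Bi, Al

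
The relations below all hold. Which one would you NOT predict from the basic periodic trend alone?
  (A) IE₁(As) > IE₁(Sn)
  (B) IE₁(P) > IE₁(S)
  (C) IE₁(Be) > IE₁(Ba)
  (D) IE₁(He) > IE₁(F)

The general trend: first ionization energy increases across a period and decreases down a group.
(A) As (period 4, group 15) vs Sn (period 5, group 14): the stated order agrees with the simple trend.
(B) P (period 3, group 15) vs S (period 3, group 16): the stated order contradicts the simple trend.
(C) Be (period 2, group 2) vs Ba (period 6, group 2): the stated order agrees with the simple trend.
(D) He (period 1, group 18) vs F (period 2, group 17): the stated order agrees with the simple trend.
The exception is (B): S (3p⁴) ionizes more easily than half-filled P (3p³) because the paired 3p electron in S is pushed out by e⁻–e⁻ repulsion.

(B)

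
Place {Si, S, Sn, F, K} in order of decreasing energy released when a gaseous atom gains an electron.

F is in period 2, group 17; Si is in period 3, group 14; S is in period 3, group 16; K is in period 4, group 1; Sn is in period 5, group 14.
EA tends to increase across a period and decrease down a group, though the pattern is less regular than for IE or radius.
Here both period and group differ, so the two effects have to be weighed against each other.
Sn > K: period and group pull opposite ways; the across-period shift dominates (107 vs 48 kJ/mol).
Si > Sn: they share group 14; the group trend gives Si the larger value.
S > Si: both are in period 3; the period trend gives S the larger value.
F > S: relative to S, both the across-period and down-group shifts push F's electron affinity up.
For reference (kJ/mol): F 328, Si 134, S 200, K 48, Sn 107.
So from highest to lowest: F > S > Si > Sn > K.

F, S, Si, Sn, K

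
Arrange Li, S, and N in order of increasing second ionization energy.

The second ionization energy removes an electron from the +1 ion. For each element: Li⁺ is the bare [He] core; S⁺ still has 5 valence electrons; N⁺ still has 4 valence electrons.
Breaking into a closed-shell core is much more expensive than removing a leftover valence electron — Li has the largest IE_2 here.
Valence configurations: S⁺ [Ne]3s²3p³, N⁺ [He]2s²2p².
Tabulated IE_2 (kJ/mol): Li 7298, S 2252, N 2856.
So the second ionization energies run S < N < Li.

S < N < Li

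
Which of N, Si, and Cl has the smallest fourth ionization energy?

Si

The fourth ionization energy removes an electron from the +3 ion. For each element: N³⁺ still has 2 valence electrons; Si³⁺ still has 1 valence electron; Cl³⁺ still has 4 valence electrons.
All are still removing valence electrons, so compare the +3 ions as you would atoms: IE_4 generally rises across a period (higher Z_eff) and falls down a group (larger shell), subject to the usual subshell exceptions.
Valence configurations: N³⁺ [He]2s², Si³⁺ [Ne]3s¹, Cl³⁺ [Ne]3s²3p².
Approximate IE_4 values (kJ/mol): N 7475, Si 4356, Cl 5159.
Hence IE_4: Si < Cl < N.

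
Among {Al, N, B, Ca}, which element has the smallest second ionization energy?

IE_2 is the cost of taking one more electron from the +1 cation: Al⁺ still has 2 valence electrons; N⁺ still has 4 valence electrons; B⁺ still has 2 valence electrons; Ca⁺ still has 1 valence electron.
All are still removing valence electrons, so compare the +1 ions as you would atoms: IE_2 generally rises across a period (higher Z_eff) and falls down a group (larger shell), subject to the usual subshell exceptions.
Valence configurations: Al⁺ [Ne]3s², N⁺ [He]2s²2p², B⁺ [He]2s², Ca⁺ [Ar]4s¹.
Approximate IE_2 values (kJ/mol): Al 1817, N 2856, B 2427, Ca 1145.
Putting it together, IE_2: Ca < Al < B < N.

Ca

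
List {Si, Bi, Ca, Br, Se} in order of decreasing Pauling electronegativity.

Br > Se > Bi > Si > Ca

Si is in period 3, group 14; Ca is in period 4, group 2; Se is in period 4, group 16; Br is in period 4, group 17; Bi is in period 6, group 15.
Atoms toward the upper right of the periodic table pull bonding electrons most strongly.
Here both period and group differ, so the two effects have to be weighed against each other.
Si > Ca: relative to Ca, both the across-period and down-group shifts push Si's electronegativity up.
Bi > Si: period and group pull opposite ways; the across-period shift dominates (2.02 vs 1.90).
Se > Bi: both effects reinforce here, so Se is clearly the higher of the two.
Br > Se: both are in period 4; the period trend gives Br the larger value.
Tabulated electronegativity (Pauling): Si 1.90, Ca 1.00, Se 2.55, Br 2.96, Bi 2.02.
So from highest to lowest: Br > Se > Bi > Si > Ca.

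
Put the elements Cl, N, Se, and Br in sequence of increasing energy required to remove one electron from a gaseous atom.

Se < Br < Cl < N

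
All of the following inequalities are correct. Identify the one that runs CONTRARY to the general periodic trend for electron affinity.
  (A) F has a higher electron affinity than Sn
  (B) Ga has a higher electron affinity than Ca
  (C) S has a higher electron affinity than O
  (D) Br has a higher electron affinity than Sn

The general trend: electron affinity increases across a period and decreases down a group.
(A) F (period 2, group 17) vs Sn (period 5, group 14): the stated order agrees with the simple trend.
(B) Ga (period 4, group 13) vs Ca (period 4, group 2): the stated order agrees with the simple trend.
(C) S (period 3, group 16) vs O (period 2, group 16): the stated order contradicts the simple trend.
(D) Br (period 4, group 17) vs Sn (period 5, group 14): the stated order agrees with the simple trend.
The exception is (C): the compact 2p subshell of O repels the added electron more than S's larger 3p does.

(C)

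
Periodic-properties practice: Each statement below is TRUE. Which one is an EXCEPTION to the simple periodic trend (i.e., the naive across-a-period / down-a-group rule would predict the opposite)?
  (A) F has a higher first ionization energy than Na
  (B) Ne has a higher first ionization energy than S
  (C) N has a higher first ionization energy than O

The general trend: first ionization energy increases across a period and decreases down a group.
(A) F (period 2, group 17) vs Na (period 3, group 1): the stated order agrees with the simple trend.
(B) Ne (period 2, group 18) vs S (period 3, group 16): the stated order agrees with the simple trend.
(C) N (period 2, group 15) vs O (period 2, group 16): the stated order contradicts the simple trend.
The exception is (C): pairing an electron in O's 2p⁴ costs repulsion energy, so O ionizes more easily than half-filled N (2p³).

(C)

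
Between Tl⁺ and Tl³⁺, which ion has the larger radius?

Tl⁺

Both ions have Z = 81 protons, but Tl³⁺ has lost more electrons, so its remaining electrons feel a larger effective nuclear charge per electron and are pulled in more tightly.
Higher positive charge → smaller ion, so Tl⁺ > Tl³⁺.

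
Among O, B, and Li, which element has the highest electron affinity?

Li is in period 2, group 1; B is in period 2, group 13; O is in period 2, group 16.
Adding an electron releases more energy for atoms nearer the top right (short of the noble gases).
All lie in period 2; the across-period trend (electron affinity increases left to right) applies, with the exception below.
Note the exception: Li has a higher electron affinity than B, contrary to the simple trend — B's ns²np¹ configuration gives only a small electron affinity — the sparsely filled np subshell binds an added electron weakly.
For reference (kJ/mol): Li 60, B 27, O 141.
The highest electron affinity among these belongs to O.

O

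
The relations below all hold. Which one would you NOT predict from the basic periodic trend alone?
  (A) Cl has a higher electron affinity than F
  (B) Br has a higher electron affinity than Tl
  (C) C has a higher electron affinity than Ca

The general trend: electron affinity increases across a period and decreases down a group.
(A) Cl (period 3, group 17) vs F (period 2, group 17): the stated order contradicts the simple trend.
(B) Br (period 4, group 17) vs Tl (period 6, group 13): the stated order agrees with the simple trend.
(C) C (period 2, group 14) vs Ca (period 4, group 2): the stated order agrees with the simple trend.
The exception is (A): F's small 2p subshell makes the incoming electron feel strong e⁻–e⁻ repulsion, so Cl actually releases more energy on gaining an electron.

(A)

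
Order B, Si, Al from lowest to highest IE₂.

Consider each +1 ion: B⁺ still has 2 valence electrons; Si⁺ still has 3 valence electrons; Al⁺ still has 2 valence electrons.
All are still removing valence electrons, so compare the +1 ions as you would atoms: IE_2 generally rises across a period (higher Z_eff) and falls down a group (larger shell), subject to the usual subshell exceptions.
Valence configurations: B⁺ [He]2s², Si⁺ [Ne]3s²3p¹, Al⁺ [Ne]3s².
Si⁺ loses a lone 3p electron whereas Al⁺ must break into a filled 3s² pair, so IE_2(Al) > IE_2(Si) even though Si has the higher nuclear charge.
Tabulated IE_2 (kJ/mol): B 2427, Si 1577, Al 1817.
Hence IE_2: Si < Al < B.

Si < Al < B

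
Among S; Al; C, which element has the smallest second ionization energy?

Al

The second ionization energy removes an electron from the +1 ion. For each element: S⁺ still has 5 valence electrons; Al⁺ still has 2 valence electrons; C⁺ still has 3 valence electrons.
All are still removing valence electrons, so compare the +1 ions as you would atoms: IE_2 generally rises across a period (higher Z_eff) and falls down a group (larger shell), subject to the usual subshell exceptions.
Valence configurations: S⁺ [Ne]3s²3p³, Al⁺ [Ne]3s², C⁺ [He]2s²2p¹.
The numbers (kJ/mol): S 2252, Al 1817, C 2353.
Putting it together, IE_2: Al < S < C.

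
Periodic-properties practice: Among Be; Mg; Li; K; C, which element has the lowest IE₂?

Mg

IE_2 is the cost of taking one more electron from the +1 cation: Be⁺ still has 1 valence electron; Mg⁺ still has 1 valence electron; Li⁺ is the bare [He] core; K⁺ is the bare [Ar] core; C⁺ still has 3 valence electrons.
Core electrons are held far more tightly than valence electrons, so K and Li top the IE_2 order.
Valence configurations: Be⁺ [He]2s¹, Mg⁺ [Ne]3s¹, C⁺ [He]2s²2p¹.
The numbers (kJ/mol): Be 1757, Mg 1451, Li 7298, K 3052, C 2353.
So the second ionization energies run Mg < Be < C < K < Li.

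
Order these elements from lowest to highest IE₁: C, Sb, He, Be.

He is in period 1, group 18; Be is in period 2, group 2; C is in period 2, group 14; Sb is in period 5, group 15.
Removing the outermost electron gets harder across a period and easier down a group.
Neither a single period nor a single group — weigh both effects.
Be > Sb: period and group pull opposite ways; the down-group shift dominates (900 vs 831 kJ/mol).
C > Be: C lies to the right of Be in period 2, so the across-period effect alone puts C higher.
He > C: both effects reinforce here, so He is clearly the higher of the two.
For reference (kJ/mol): He 2372, Be 900, C 1086, Sb 831.
So from lowest to highest: Sb < Be < C < He.

Sb < Be < C < He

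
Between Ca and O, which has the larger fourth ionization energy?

After 3 electrons have been removed, what remains? Ca³⁺ is already 1 electron into the core; O³⁺ still has 3 valence electrons.
Usually core removal costs more than valence removal, but here the competition is close: a tightly held n=2 valence electron can cost more to remove than an n=3 core electron, so the actual values have to decide it.
The numbers (kJ/mol): Ca 6491, O 7469.
Overall IE_4 order: Ca < O.

O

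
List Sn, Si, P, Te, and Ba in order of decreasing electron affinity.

Te > Si > Sn > P > Ba

Si is in period 3, group 14; P is in period 3, group 15; Sn is in period 5, group 14; Te is in period 5, group 16; Ba is in period 6, group 2.
Adding an electron releases more energy for atoms nearer the top right (short of the noble gases).
Here both period and group differ, so the two effects have to be weighed against each other.
P > Ba: relative to Ba, both the across-period and down-group shifts push P's electron affinity up.
Sn > P: this pair runs against the simple trend — see the exception note.
Si > Sn: Si sits above Sn in group 14, so the down-group effect alone puts Si higher.
Te > Si: period and group pull opposite ways; the across-period shift dominates (190 vs 134 kJ/mol).
Note the exception: Sn has a higher electron affinity than P, contrary to the simple trend — adding an electron to P's half-filled np³ subshell costs electron-pairing energy.
Note the exception: Si has a higher electron affinity than P, contrary to the simple trend — adding an electron to P's half-filled 3p³ is unfavourable, so Si (3p²) has the more exothermic EA.
For reference (kJ/mol): Si 134, P 72, Sn 107, Te 190, Ba 14.
So from highest to lowest: Te > Si > Sn > P > Ba.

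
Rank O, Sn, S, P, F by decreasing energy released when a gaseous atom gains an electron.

F > S > O > Sn > P

O is in period 2, group 16; F is in period 2, group 17; P is in period 3, group 15; S is in period 3, group 16; Sn is in period 5, group 14.
Adding an electron releases more energy for atoms nearer the top right (short of the noble gases).
These span different periods and groups, so the two trends combine.
Sn > P: this pair runs against the simple trend — see the exception note.
O > Sn: relative to Sn, both the across-period and down-group shifts push O's electron affinity up.
S > O: this pair runs against the simple trend — see the exception note.
F > S: both effects reinforce here, so F is clearly the higher of the two.
Note the exception: Sn has a higher electron affinity than P, contrary to the simple trend — adding an electron to P's half-filled np³ subshell costs electron-pairing energy.
Note the exception: S has a higher electron affinity than O, contrary to the simple trend — the compact 2p subshell of O repels the added electron more than S's larger 3p does.
Tabulated electron affinity (kJ/mol): O 141, F 328, P 72, S 200, Sn 107.
So from highest to lowest: F > S > O > Sn > P.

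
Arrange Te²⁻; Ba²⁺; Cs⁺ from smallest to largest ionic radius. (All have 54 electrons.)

All of these have 54 electrons, so size is governed by nuclear charge alone: the more protons, the stronger the pull on the same electron cloud, and the smaller the ion.
Nuclear charges: Ba²⁺ (Z=56), Cs⁺ (Z=55), Te²⁻ (Z=52).
Smallest to largest: Ba²⁺ < Cs⁺ < Te²⁻.

Ba²⁺ < Cs⁺ < Te²⁻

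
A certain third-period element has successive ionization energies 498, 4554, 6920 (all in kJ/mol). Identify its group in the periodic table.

Group 1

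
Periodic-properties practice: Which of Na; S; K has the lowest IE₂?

Consider each +1 ion: Na⁺ is the bare [Ne] core; S⁺ still has 5 valence electrons; K⁺ is the bare [Ar] core.
Breaking into a closed-shell core is much more expensive than removing a leftover valence electron — K and Na have the largest IE_2 here.
Tabulated IE_2 (kJ/mol): Na 4562, S 2252, K 3052.
Overall IE_2 order: S < K < Na.

S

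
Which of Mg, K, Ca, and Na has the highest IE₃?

Mg

IE_3 is the cost of taking one more electron from the +2 cation: Mg²⁺ is the bare [Ne] core; K²⁺ is already 1 electron into the core; Ca²⁺ is the bare [Ar] core; Na²⁺ is already 1 electron into the core.
All of these are removing an electron from a noble-gas core or deeper; the smaller core (lower principal quantum number) is held far more tightly, and within a period the higher nuclear charge binds the same core more tightly.
Approximate IE_3 values (kJ/mol): Mg 7733, K 4420, Ca 4912, Na 6910.
Putting it together, IE_3: K < Ca < Na < Mg.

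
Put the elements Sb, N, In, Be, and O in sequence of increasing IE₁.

In < Sb < Be < O < N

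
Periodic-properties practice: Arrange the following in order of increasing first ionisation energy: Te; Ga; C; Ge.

Across a period the outer electron is held more tightly (higher IE₁); down a group it sits in a higher shell, more shielded, and comes off more easily.
Here both period and group differ, so the two effects have to be weighed against each other.
Ge > Ga: both are in period 4; the period trend gives Ge the larger value.
Te > Ge: period and group pull opposite ways; the across-period shift dominates (869 vs 762 kJ/mol).
C > Te: period and group pull opposite ways; the down-group shift dominates (1086 vs 869 kJ/mol).
Tabulated first ionization energy (kJ/mol): C 1086, Ga 579, Ge 762, Te 869.
So from lowest to highest: Ga < Ge < Te < C.

Ga < Ge < Te < C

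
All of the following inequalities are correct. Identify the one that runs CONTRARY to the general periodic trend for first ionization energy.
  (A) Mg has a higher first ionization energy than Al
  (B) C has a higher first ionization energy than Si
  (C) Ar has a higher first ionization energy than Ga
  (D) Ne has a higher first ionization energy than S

The general trend: first ionization energy increases across a period and decreases down a group.
(A) Mg (period 3, group 2) vs Al (period 3, group 13): the stated order contradicts the simple trend.
(B) C (period 2, group 14) vs Si (period 3, group 14): the stated order agrees with the simple trend.
(C) Ar (period 3, group 18) vs Ga (period 4, group 13): the stated order agrees with the simple trend.
(D) Ne (period 2, group 18) vs S (period 3, group 16): the stated order agrees with the simple trend.
The exception is (A): Al's single 3p electron is easier to remove than one from Mg's filled 3s².

(A)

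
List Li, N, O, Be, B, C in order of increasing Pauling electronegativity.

Li < Be < B < C < N < O

EN rises left→right (higher Z_eff, smaller atoms) and falls top→bottom (larger, more shielded atoms).
All lie in period 2, so electronegativity increases left to right.
So from lowest to highest: Li < Be < B < C < N < O.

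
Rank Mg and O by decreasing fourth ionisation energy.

IE_4 is the cost of taking one more electron from the +3 cation: Mg³⁺ is already 1 electron into the core; O³⁺ still has 3 valence electrons.
Pulling an electron out of a noble-gas core costs far more than removing a remaining valence electron, so Mg sits at the high end of IE_4.
Tabulated IE_4 (kJ/mol): Mg 10543, O 7469.
So the fourth ionization energies run O < Mg.

Mg > O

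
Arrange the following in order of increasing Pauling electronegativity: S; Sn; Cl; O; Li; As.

Li < Sn < As < S < Cl < O

Li is in period 2, group 1; O is in period 2, group 16; S is in period 3, group 16; Cl is in period 3, group 17; As is in period 4, group 15; Sn is in period 5, group 14.
Smaller atoms with higher effective nuclear charge are more electronegative.
Here both period and group differ, so the two effects have to be weighed against each other.
Sn > Li: period and group pull opposite ways; the across-period shift dominates (1.96 vs 0.98).
As > Sn: relative to Sn, both the across-period and down-group shifts push As's electronegativity up.
S > As: relative to As, both the across-period and down-group shifts push S's electronegativity up.
Cl > S: Cl lies to the right of S in period 3, so the across-period effect alone puts Cl higher.
O > Cl: the two effects oppose for this pair; the down-group effect wins (3.44 vs 3.16).
Approximate values (Pauling): Li 0.98, O 3.44, S 2.58, Cl 3.16, As 2.18, Sn 1.96.
So from lowest to highest: Li < Sn < As < S < Cl < O.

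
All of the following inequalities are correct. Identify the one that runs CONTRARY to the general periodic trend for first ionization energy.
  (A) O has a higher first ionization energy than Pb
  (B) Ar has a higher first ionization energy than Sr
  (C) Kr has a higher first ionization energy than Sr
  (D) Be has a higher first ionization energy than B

The general trend: first ionization energy increases across a period and decreases down a group.
(A) O (period 2, group 16) vs Pb (period 6, group 14): the stated order agrees with the simple trend.
(B) Ar (period 3, group 18) vs Sr (period 5, group 2): the stated order agrees with the simple trend.
(C) Kr (period 4, group 18) vs Sr (period 5, group 2): the stated order agrees with the simple trend.
(D) Be (period 2, group 2) vs B (period 2, group 13): the stated order contradicts the simple trend.
The exception is (D): removing B's lone 2p electron is easier than breaking Be's filled 2s².

(D)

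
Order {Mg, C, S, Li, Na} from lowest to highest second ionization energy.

Mg, S, C, Na, Li

Consider each +1 ion: Mg⁺ still has 1 valence electron; C⁺ still has 3 valence electrons; S⁺ still has 5 valence electrons; Li⁺ is the bare [He] core; Na⁺ is the bare [Ne] core.
Breaking into a closed-shell core is much more expensive than removing a leftover valence electron — Na and Li have the largest IE_2 here.
Valence configurations: Mg⁺ [Ne]3s¹, C⁺ [He]2s²2p¹, S⁺ [Ne]3s²3p³.
Approximate IE_2 values (kJ/mol): Mg 1451, C 2353, S 2252, Li 7298, Na 4562.
So the second ionization energies run Mg < S < C < Na < Li.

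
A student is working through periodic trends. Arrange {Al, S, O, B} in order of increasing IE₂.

Al, S, B, O

The second ionization energy removes an electron from the +1 ion. For each element: Al⁺ still has 2 valence electrons; S⁺ still has 5 valence electrons; O⁺ still has 5 valence electrons; B⁺ still has 2 valence electrons.
All are still removing valence electrons, so compare the +1 ions as you would atoms: IE_2 generally rises across a period (higher Z_eff) and falls down a group (larger shell), subject to the usual subshell exceptions.
Valence configurations: Al⁺ [Ne]3s², S⁺ [Ne]3s²3p³, O⁺ [He]2s²2p³, B⁺ [He]2s².
Tabulated IE_2 (kJ/mol): Al 1817, S 2252, O 3388, B 2427.
Hence IE_2: Al < S < B < O.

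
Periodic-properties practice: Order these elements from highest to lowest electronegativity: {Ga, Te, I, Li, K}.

Electronegativity increases across a period and decreases down a group, tracking effective nuclear charge and atomic size.
Here both period and group differ, so the two effects have to be weighed against each other.
Li > K: Li sits above K in group 1, so the down-group effect alone puts Li higher.
Ga > Li: period and group pull opposite ways; the across-period shift dominates (1.81 vs 0.98).
Te > Ga: period and group pull opposite ways; the across-period shift dominates (2.10 vs 1.81).
I > Te: I lies to the right of Te in period 5, so the across-period effect alone puts I higher.
Tabulated electronegativity (Pauling): Li 0.98, K 0.82, Ga 1.81, Te 2.10, I 2.66.
So from highest to lowest: I > Te > Ga > Li > K.

I, Te, Ga, Li, K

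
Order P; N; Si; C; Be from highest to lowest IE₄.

Be, N, C, P, Si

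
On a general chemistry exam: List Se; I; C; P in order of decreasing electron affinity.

I > Se > C > P

C is in period 2, group 14; P is in period 3, group 15; Se is in period 4, group 16; I is in period 5, group 17.
Electron affinity generally becomes more exothermic across a period toward the halogens and less exothermic down a group.
A diagonal step moves right (one effect) and down (the opposite effect) at once.
C > P: the two effects oppose for this pair; the down-group effect wins (122 vs 72 kJ/mol).
Se > C: the two effects oppose for this pair; the across-period effect wins (195 vs 122 kJ/mol).
I > Se: the two effects oppose for this pair; the across-period effect wins (295 vs 195 kJ/mol).
Tabulated electron affinity (kJ/mol): C 122, P 72, Se 195, I 295.
So from highest to lowest: I > Se > C > P.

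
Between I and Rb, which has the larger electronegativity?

I

Rb is in period 5, group 1; I is in period 5, group 17.
Atoms toward the upper right of the periodic table pull bonding electrons most strongly.
All lie in period 5, so electronegativity increases left to right.
So I has the larger electronegativity (I > Rb).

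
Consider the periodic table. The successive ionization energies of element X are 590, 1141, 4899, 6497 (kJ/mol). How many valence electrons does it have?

2

Look for the largest jump between consecutive ionization energies: IE3/IE2 ≈ 4.3, far larger than any earlier ratio.
That jump marks the point where a core electron is being removed. So the atom has 2 valence electrons.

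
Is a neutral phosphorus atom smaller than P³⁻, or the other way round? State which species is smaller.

Forming P³⁻ adds 3 electrons to P. More electron–electron repulsion in the same shell, with unchanged nuclear charge, lets the cloud expand.
An anion is larger than its parent atom: P³⁻ > P.

P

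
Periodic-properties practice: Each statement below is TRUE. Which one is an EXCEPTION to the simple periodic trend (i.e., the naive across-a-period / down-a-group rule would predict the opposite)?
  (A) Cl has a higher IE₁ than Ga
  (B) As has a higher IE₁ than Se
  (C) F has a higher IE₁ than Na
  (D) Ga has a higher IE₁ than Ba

The general trend: IE₁ increases across a period and decreases down a group.
(A) Cl (period 3, group 17) vs Ga (period 4, group 13): the stated order agrees with the simple trend.
(B) As (period 4, group 15) vs Se (period 4, group 16): the stated order contradicts the simple trend.
(C) F (period 2, group 17) vs Na (period 3, group 1): the stated order agrees with the simple trend.
(D) Ga (period 4, group 13) vs Ba (period 6, group 2): the stated order agrees with the simple trend.
The exception is (B): Se (4p⁴) ionizes more easily than half-filled As (4p³).

(B)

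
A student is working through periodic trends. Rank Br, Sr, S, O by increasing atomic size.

O, S, Br, Sr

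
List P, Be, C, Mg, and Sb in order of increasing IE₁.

Mg < Sb < Be < P < C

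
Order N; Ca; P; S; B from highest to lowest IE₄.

After 3 electrons have been removed, what remains? N³⁺ still has 2 valence electrons; Ca³⁺ is already 1 electron into the core; P³⁺ still has 2 valence electrons; S³⁺ still has 3 valence electrons; B³⁺ is the bare [He] core.
Usually core removal costs more than valence removal, but here the competition is close: a tightly held n=2 valence electron can cost more to remove than an n=3 core electron, so the actual values have to decide it.
Valence configurations: N³⁺ [He]2s², P³⁺ [Ne]3s², S³⁺ [Ne]3s²3p¹.
S³⁺ loses a lone 3p electron whereas P³⁺ must break into a filled 3s² pair, so IE_4(P) > IE_4(S) even though S has the higher nuclear charge.
Approximate IE_4 values (kJ/mol): N 7475, Ca 6491, P 4964, S 4556, B 25026.
Putting it together, IE_4: S < P < Ca < N < B.

B, N, Ca, P, S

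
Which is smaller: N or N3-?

Forming N3- adds 3 electrons to N. More electron–electron repulsion in the same shell, with unchanged nuclear charge, lets the cloud expand.
An anion is larger than its parent atom: N3- > N.

N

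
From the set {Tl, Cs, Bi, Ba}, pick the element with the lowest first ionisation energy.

Cs is in period 6, group 1; Ba is in period 6, group 2; Tl is in period 6, group 13; Bi is in period 6, group 15.
IE₁ increases left→right with effective nuclear charge and decreases top→bottom as the valence shell moves farther out.
All lie in period 6, so first ionization energy increases left to right.
The lowest first ionisation energy among these belongs to Cs.

Cs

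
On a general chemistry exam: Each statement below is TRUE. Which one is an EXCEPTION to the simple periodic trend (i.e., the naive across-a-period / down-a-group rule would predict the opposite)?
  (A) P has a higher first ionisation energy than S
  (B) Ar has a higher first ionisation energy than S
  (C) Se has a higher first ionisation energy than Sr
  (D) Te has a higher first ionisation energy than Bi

(A)

The general trend: first ionisation energy increases across a period and decreases down a group.
(A) P (period 3, group 15) vs S (period 3, group 16): the stated order contradicts the simple trend.
(B) Ar (period 3, group 18) vs S (period 3, group 16): the stated order agrees with the simple trend.
(C) Se (period 4, group 16) vs Sr (period 5, group 2): the stated order agrees with the simple trend.
(D) Te (period 5, group 16) vs Bi (period 6, group 15): the stated order agrees with the simple trend.
The exception is (A): S (3p⁴) ionizes more easily than half-filled P (3p³) because the paired 3p electron in S is pushed out by e⁻–e⁻ repulsion.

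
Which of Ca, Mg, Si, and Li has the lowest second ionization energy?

Ca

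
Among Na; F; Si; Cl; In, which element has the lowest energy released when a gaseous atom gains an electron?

F is in period 2, group 17; Na is in period 3, group 1; Si is in period 3, group 14; Cl is in period 3, group 17; In is in period 5, group 13.
Electron affinity generally becomes more exothermic across a period toward the halogens and less exothermic down a group.
Here both period and group differ, so the two effects have to be weighed against each other.
Na > In: period and group pull opposite ways; the down-group shift dominates (53 vs 29 kJ/mol).
Si > Na: Si lies to the right of Na in period 3, so the across-period effect alone puts Si higher.
F > Si: relative to Si, both the across-period and down-group shifts push F's electron affinity up.
Cl > F: this pair runs against the simple trend — see the exception note.
Note the exception: Cl has a higher electron affinity than F, contrary to the simple trend — F's small 2p subshell makes the incoming electron feel strong e⁻–e⁻ repulsion, so Cl actually releases more energy on gaining an electron.
Approximate values (kJ/mol): F 328, Na 53, Si 134, Cl 349, In 29.
The lowest energy released when a gaseous atom gains an electron among these belongs to In.

In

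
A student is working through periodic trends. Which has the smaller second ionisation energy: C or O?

C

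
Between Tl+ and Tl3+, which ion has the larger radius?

Both ions have Z = 81 protons, but Tl3+ has lost more electrons, so its remaining electrons feel a larger effective nuclear charge per electron and are pulled in more tightly.
Higher positive charge → smaller ion, so Tl+ > Tl3+.

Tl+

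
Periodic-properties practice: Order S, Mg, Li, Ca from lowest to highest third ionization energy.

S, Ca, Mg, Li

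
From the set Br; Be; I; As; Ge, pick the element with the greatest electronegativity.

Br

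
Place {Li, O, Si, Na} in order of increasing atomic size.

Li is in period 2, group 1; O is in period 2, group 16; Na is in period 3, group 1; Si is in period 3, group 14.
Moving right in a period, electrons are added to the same shell under a stronger nuclear pull, so atoms get smaller; moving down, a new shell is opened and atoms get larger.
These span different periods and groups, so the two trends combine.
Si > O: relative to O, both the across-period and down-group shifts push Si's atomic radius up.
Li > Si: the two effects oppose for this pair; the across-period effect wins (133 vs 116 pm).
Na > Li: they share group 1; the group trend gives Na the larger value.
Approximate values (pm): Li 133, O 63, Na 155, Si 116.
So from smallest to largest: O < Si < Li < Na.

O, Si, Li, Na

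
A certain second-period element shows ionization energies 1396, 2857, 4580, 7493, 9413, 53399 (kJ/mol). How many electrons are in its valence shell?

Look for the largest jump between consecutive ionization energies: IE6/IE5 ≈ 5.7, far larger than any earlier ratio.
That jump marks the point where a core electron is being removed. So the atom has 5 valence electrons.

5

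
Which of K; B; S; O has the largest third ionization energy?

O

Consider each +2 ion: K²⁺ is already 1 electron into the core; B²⁺ still has 1 valence electron; S²⁺ still has 4 valence electrons; O²⁺ still has 4 valence electrons.
Usually core removal costs more than valence removal, but here the competition is close: a tightly held n=2 valence electron can cost more to remove than an n=3 core electron, so the actual values have to decide it.
Valence configurations: B²⁺ [He]2s¹, S²⁺ [Ne]3s²3p², O²⁺ [He]2s²2p².
The numbers (kJ/mol): K 4420, B 3660, S 3357, O 5300.
Hence IE_3: S < B < K < O.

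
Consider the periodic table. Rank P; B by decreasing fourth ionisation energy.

B > P

IE_4 is the cost of taking one more electron from the +3 cation: P³⁺ still has 2 valence electrons; B³⁺ is the bare [He] core.
Core electrons are held far more tightly than valence electrons, so B tops the IE_4 order.
Tabulated IE_4 (kJ/mol): P 4964, B 25026.
So the fourth ionization energies run P < B.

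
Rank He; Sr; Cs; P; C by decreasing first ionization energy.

IE₁ increases left→right with effective nuclear charge and decreases top→bottom as the valence shell moves farther out.
Neither a single period nor a single group — weigh both effects.
Sr > Cs: both effects reinforce here, so Sr is clearly the higher of the two.
P > Sr: relative to Sr, both the across-period and down-group shifts push P's first ionization energy up.
C > P: the two effects oppose for this pair; the down-group effect wins (1086 vs 1012 kJ/mol).
He > C: both effects reinforce here, so He is clearly the higher of the two.
Tabulated first ionization energy (kJ/mol): He 2372, C 1086, P 1012, Sr 550, Cs 376.
So from highest to lowest: He > C > P > Sr > Cs.

He > C > P > Sr > Cs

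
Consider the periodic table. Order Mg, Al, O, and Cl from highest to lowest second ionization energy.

O > Cl > Al > Mg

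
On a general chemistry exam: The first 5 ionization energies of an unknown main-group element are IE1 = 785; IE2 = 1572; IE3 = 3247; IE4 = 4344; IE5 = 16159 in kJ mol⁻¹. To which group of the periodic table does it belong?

Group 14

Look for the largest jump between consecutive ionization energies: IE5/IE4 ≈ 3.7, far larger than any earlier ratio.
That jump marks the point where a core electron is being removed. So the atom has 4 valence electrons.
A main-group element with 4 valence electrons is in group 14.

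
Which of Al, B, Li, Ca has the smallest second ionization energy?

Ca

Consider each +1 ion: Al⁺ still has 2 valence electrons; B⁺ still has 2 valence electrons; Li⁺ is the bare [He] core; Ca⁺ still has 1 valence electron.
Breaking into a closed-shell core is much more expensive than removing a leftover valence electron — Li has the largest IE_2 here.
Valence configurations: Al⁺ [Ne]3s², B⁺ [He]2s², Ca⁺ [Ar]4s¹.
Tabulated IE_2 (kJ/mol): Al 1817, B 2427, Li 7298, Ca 1145.
Putting it together, IE_2: Ca < Al < B < Li.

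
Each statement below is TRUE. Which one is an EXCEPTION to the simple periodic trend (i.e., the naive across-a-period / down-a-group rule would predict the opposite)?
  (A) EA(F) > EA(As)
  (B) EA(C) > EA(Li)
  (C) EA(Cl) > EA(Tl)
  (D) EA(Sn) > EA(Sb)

(D)

The general trend: electron affinity increases across a period and decreases down a group.
(A) F (period 2, group 17) vs As (period 4, group 15): the stated order agrees with the simple trend.
(B) C (period 2, group 14) vs Li (period 2, group 1): the stated order agrees with the simple trend.
(C) Cl (period 3, group 17) vs Tl (period 6, group 13): the stated order agrees with the simple trend.
(D) Sn (period 5, group 14) vs Sb (period 5, group 15): the stated order contradicts the simple trend.
The exception is (D): adding an electron to Sb's half-filled 5p³ is unfavourable, so Sn has the more exothermic EA.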